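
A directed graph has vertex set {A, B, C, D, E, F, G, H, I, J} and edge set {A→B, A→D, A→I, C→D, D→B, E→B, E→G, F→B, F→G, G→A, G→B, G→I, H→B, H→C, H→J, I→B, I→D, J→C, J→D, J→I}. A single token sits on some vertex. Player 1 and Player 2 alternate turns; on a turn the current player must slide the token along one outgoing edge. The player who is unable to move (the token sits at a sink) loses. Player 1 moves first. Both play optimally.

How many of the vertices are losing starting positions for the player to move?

Positions with no move are L. A position that does have a move is losing for the player to move precisely when every available move leads to a winning position for the opponent. Fill in the labels:
Every edge goes from a vertex to one that appears earlier in the order B, D, I, A, G, E, F, C, J, H, so processing vertices in that order labels each vertex after all of its successors.
B: no outgoing edge → L
D: can move to B, which is L ⇒ W
I: can move to B, which is L ⇒ W
A: can move to B, which is L ⇒ W
G: can move to B, which is L ⇒ W
E: can move to B, which is L ⇒ W
F: can move to B, which is L ⇒ W
C: the only move is to D(W), a W ⇒ L
J: can move to C, which is L ⇒ W
H: can move to C, which is L ⇒ W
The L vertices are B, C; that is 2 in all.

2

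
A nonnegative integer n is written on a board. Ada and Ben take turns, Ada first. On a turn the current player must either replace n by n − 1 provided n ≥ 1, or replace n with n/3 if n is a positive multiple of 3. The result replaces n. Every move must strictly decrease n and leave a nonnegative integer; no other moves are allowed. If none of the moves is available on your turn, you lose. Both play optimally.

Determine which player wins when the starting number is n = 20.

Positions with no move are L. A position that does have a move is losing for the player to move precisely when every available move leads to a winning position for the opponent. Fill in the labels:
n=0: no move → L
n=1: W (go to 0, an L position)
n=2: L (sole option 1(W) is W)
n=3: W (go to 2, an L position)
n=4: L (sole option 3(W) is W)
n=5: W (go to 4, an L position)
n=6: W (go to 2, an L position)
n=7: L (sole option 6(W) is W)
n=8: W (go to 7, an L position)
n=9: L (options 3(W), 8(W) are all W)
n=10: W (go to 9, an L position)
n=11: L (sole option 10(W) is W)
n=12: W (go to 4, an L position)
n=13: L (sole option 12(W) is W)
n=14: W (go to 13, an L position)
n=15: L (options 5(W), 14(W) are all W)
n=16: W (go to 15, an L position)
n=17: L (sole option 16(W) is W)
n=18: W (go to 17, an L position)
n=19: L (sole option 18(W) is W)
n=20: W (go to 19, an L position)
From 20 Ada can move to 19, reaching an L position.

Ada wins.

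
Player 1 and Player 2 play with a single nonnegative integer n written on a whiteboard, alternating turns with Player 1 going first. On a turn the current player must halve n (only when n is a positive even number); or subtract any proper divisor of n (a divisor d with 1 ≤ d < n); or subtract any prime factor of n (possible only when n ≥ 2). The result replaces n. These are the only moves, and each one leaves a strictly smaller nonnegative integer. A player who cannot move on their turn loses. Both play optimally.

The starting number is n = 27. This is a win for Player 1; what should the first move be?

Build the W/L table. Terminal = L. A non-terminal position is W if it has a move to some L; otherwise it is L.
n=0: no move → L
n=1: no move → L
n=2: W (go to 0, an L position)
n=3: W (go to 0, an L position)
n=4: L (options 2(W), 3(W) are all W)
n=5: W (go to 0, an L position)
n=6: W (go to 4, an L position)
n=7: W (go to 0, an L position)
n=8: W (go to 4, an L position)
n=9: L (options 6(W), 8(W) are all W)
n=10: W (go to 9, an L position)
n=11: W (go to 0, an L position)
n=12: W (go to 9, an L position)
n=13: W (go to 0, an L position)
n=14: L (options 7(W), 12(W), 13(W) are all W)
n=15: W (go to 14, an L position)
n=16: W (go to 14, an L position)
n=17: W (go to 0, an L position)
n=18: W (go to 9, an L position)
n=19: W (go to 0, an L position)
n=20: L (options 10(W), 15(W), 16(W), 18(W), 19(W) are all W)
n=21: W (go to 14, an L position)
n=22: W (go to 20, an L position)
n=23: W (go to 0, an L position)
n=24: W (go to 20, an L position)
n=25: W (go to 20, an L position)
n=26: L (options 13(W), 24(W), 25(W) are all W)
n=27: W (go to 26, an L position)
From 27, the L positions reachable in one move are: 26.

Move to 26.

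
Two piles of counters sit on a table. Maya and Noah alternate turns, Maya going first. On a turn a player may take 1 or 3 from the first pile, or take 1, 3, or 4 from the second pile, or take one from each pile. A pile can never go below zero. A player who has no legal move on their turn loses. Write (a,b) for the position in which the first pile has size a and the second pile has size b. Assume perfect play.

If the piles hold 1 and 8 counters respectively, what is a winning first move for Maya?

Work bottom-up. With no move the player to move loses. Otherwise the position is W if at least one move leads to an L position for the opponent, and L if every move leads to a W.
No move ever increases a pile, so every position that can arise here has a ≤ 1 and b ≤ 8; it is enough to label the cells with 0 ≤ a ≤ 1 and 0 ≤ b ≤ 8.
Every move lowers a or b (never raises either), so fill the grid row by row in increasing a, and left to right within a row: each cell's successors are then already labelled.
      b=0  b=1  b=2  b=3  b=4  b=5  b=6  b=7  b=8
a=0:    L    W    L    W    W    W    W    L    W
a=1:    W    W    W    W    L    W    L    W    W
Cells with no legal move (terminal, hence L): (0,0).
The remaining L cells, each justified by listing all of its moves:
(0,2): the only move is to (0,1)(W), a W ⇒ L
(0,7): moves to (0,6)(W), (0,4)(W), (0,3)(W); every one is W ⇒ L
(1,4): moves to (0,4)(W), (1,3)(W), (1,1)(W), (1,0)(W), (0,3)(W); every one is W ⇒ L
(1,6): moves to (0,6)(W), (1,5)(W), (1,3)(W), (1,2)(W), (0,5)(W); every one is W ⇒ L
Every other cell has at least one move into one of the L cells above, so it is W.
From (1,8), the L positions reachable in one move are: (1,4), (0,7). Any move reaching one of these is winning.

Move to (1,4).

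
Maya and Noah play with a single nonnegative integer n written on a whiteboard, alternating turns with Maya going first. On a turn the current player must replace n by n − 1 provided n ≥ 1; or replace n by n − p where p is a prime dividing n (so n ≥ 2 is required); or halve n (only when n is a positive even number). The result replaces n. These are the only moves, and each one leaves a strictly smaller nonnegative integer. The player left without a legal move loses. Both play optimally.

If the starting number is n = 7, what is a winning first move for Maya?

Move to 0.

Classify positions by backward induction: terminal positions (no move available) are L. From any other position, the mover wins iff some move reaches an L.
n=0: no move → L
n=1: W (go to 0, an L position)
n=2: W (go to 0, an L position)
n=3: W (go to 0, an L position)
n=4: L (options 2(W), 3(W) are all W)
n=5: W (go to 0, an L position)
n=6: W (go to 4, an L position)
n=7: W (go to 0, an L position)
From 7, the L positions reachable in one move are: 0.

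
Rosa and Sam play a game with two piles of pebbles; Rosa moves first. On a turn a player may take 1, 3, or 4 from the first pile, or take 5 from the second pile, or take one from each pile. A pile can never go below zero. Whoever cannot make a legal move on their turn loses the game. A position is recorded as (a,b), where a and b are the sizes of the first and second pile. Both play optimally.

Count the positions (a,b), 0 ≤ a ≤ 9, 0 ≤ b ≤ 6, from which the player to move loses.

25

Label each position W (a win for the player to move) or L (a loss). A position with no legal move is L; any other position is W exactly when some move reaches an L, and L when every move reaches a W.
Every move lowers a or b (never raises either), so fill the grid row by row in increasing a, and left to right within a row: each cell's successors are then already labelled.
      b=0  b=1  b=2  b=3  b=4  b=5  b=6
a=0:    L    L    L    L    L    W    W
a=1:    W    W    W    W    W    W    L
a=2:    L    L    L    L    L    W    W
a=3:    W    W    W    W    W    W    L
a=4:    W    W    W    W    W    L    W
a=5:    W    W    W    W    W    W    W
a=6:    W    W    W    W    W    L    W
a=7:    L    L    L    L    L    W    W
a=8:    W    W    W    W    W    W    L
a=9:    L    L    L    L    L    W    W
Cells with no legal move (terminal, hence L): (0,0), (0,1), (0,2), (0,3), (0,4).
The remaining L cells, each justified by listing all of its moves:
(1,6): only reaches (0,6)(W), (1,1)(W), (0,5)(W), all W → L
(2,0): only reaches (1,0)(W), which is W → L
(2,1): only reaches (1,1)(W), (1,0)(W), all W → L
(2,2): only reaches (1,2)(W), (1,1)(W), all W → L
(2,3): only reaches (1,3)(W), (1,2)(W), all W → L
(2,4): only reaches (1,4)(W), (1,3)(W), all W → L
(3,6): only reaches (2,6)(W), (0,6)(W), (3,1)(W), (2,5)(W), all W → L
(4,5): only reaches (3,5)(W), (1,5)(W), (0,5)(W), (4,0)(W), (3,4)(W), all W → L
(6,5): only reaches (5,5)(W), (3,5)(W), (2,5)(W), (6,0)(W), (5,4)(W), all W → L
(7,0): only reaches (6,0)(W), (4,0)(W), (3,0)(W), all W → L
(7,1): only reaches (6,1)(W), (4,1)(W), (3,1)(W), (6,0)(W), all W → L
(7,2): only reaches (6,2)(W), (4,2)(W), (3,2)(W), (6,1)(W), all W → L
(7,3): only reaches (6,3)(W), (4,3)(W), (3,3)(W), (6,2)(W), all W → L
(7,4): only reaches (6,4)(W), (4,4)(W), (3,4)(W), (6,3)(W), all W → L
(8,6): only reaches (7,6)(W), (5,6)(W), (4,6)(W), (8,1)(W), (7,5)(W), all W → L
(9,0): only reaches (8,0)(W), (6,0)(W), (5,0)(W), all W → L
(9,1): only reaches (8,1)(W), (6,1)(W), (5,1)(W), (8,0)(W), all W → L
(9,2): only reaches (8,2)(W), (6,2)(W), (5,2)(W), (8,1)(W), all W → L
(9,3): only reaches (8,3)(W), (6,3)(W), (5,3)(W), (8,2)(W), all W → L
(9,4): only reaches (8,4)(W), (6,4)(W), (5,4)(W), (8,3)(W), all W → L
Every other cell has at least one move into one of the L cells above, so it is W.
L cells per row: a=0: 5, a=1: 1, a=2: 5, a=3: 1, a=4: 1, a=5: 0, a=6: 1, a=7: 5, a=8: 1, a=9: 5; total 25.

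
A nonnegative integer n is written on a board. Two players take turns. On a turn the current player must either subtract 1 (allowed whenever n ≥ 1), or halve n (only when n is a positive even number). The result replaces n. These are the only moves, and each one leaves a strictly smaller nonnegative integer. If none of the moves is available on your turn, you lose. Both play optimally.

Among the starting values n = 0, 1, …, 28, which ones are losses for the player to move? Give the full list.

Use the standard recursion: the mover loses at a terminal position; elsewhere, the mover wins exactly when some move hands the opponent an L position.
n=0: no move → L
n=1: →0(L), so W
n=2: →1(W) only, which is W, so L
n=3: →2(L), so W
n=4: →2(L), so W
n=5: →4(W) only, which is W, so L
n=6: →5(L), so W
n=7: →6(W) only, which is W, so L
n=8: →7(L), so W
n=9: →8(W) only, which is W, so L
n=10: →5(L), so W
n=11: →10(W) only, which is W, so L
n=12: →11(L), so W
n=13: →12(W) only, which is W, so L
n=14: →7(L), so W
n=15: →14(W) only, which is W, so L
n=16: →15(L), so W
n=17: →16(W) only, which is W, so L
n=18: →9(L), so W
n=19: →18(W) only, which is W, so L
n=20: →19(L), so W
n=21: →20(W) only, which is W, so L
n=22: →11(L), so W
n=23: →22(W) only, which is W, so L
n=24: →23(L), so W
n=25: →24(W) only, which is W, so L
n=26: →13(L), so W
n=27: →26(W) only, which is W, so L
n=28: →27(L), so W
Reading off the rows marked L gives the requested list; there are 14 such values of n.

0, 2, 5, 7, 9, 11, 13, 15, 17, 19, 21, 23, 25, 27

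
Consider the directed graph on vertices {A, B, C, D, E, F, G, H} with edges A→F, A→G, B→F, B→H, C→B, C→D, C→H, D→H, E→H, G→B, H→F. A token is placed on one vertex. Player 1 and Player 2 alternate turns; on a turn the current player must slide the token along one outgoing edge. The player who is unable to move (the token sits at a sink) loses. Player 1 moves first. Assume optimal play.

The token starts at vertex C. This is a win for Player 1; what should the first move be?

Move to D.

Compute win/loss labels from the base case upward. A position with no move is L. Any other position is W if it can reach an L in one move, else L.
Every edge goes from a vertex to one that appears earlier in the order F, H, B, D, G, A, E, C, so processing vertices in that order labels each vertex after all of its successors.
F: no outgoing edge → L
H: W (go to F, an L position)
B: W (go to F, an L position)
D: L (sole option H(W) is W)
G: L (sole option B(W) is W)
A: W (go to G, an L position)
E: L (sole option H(W) is W)
C: W (go to D, an L position)
From C, the L positions reachable in one move are: D.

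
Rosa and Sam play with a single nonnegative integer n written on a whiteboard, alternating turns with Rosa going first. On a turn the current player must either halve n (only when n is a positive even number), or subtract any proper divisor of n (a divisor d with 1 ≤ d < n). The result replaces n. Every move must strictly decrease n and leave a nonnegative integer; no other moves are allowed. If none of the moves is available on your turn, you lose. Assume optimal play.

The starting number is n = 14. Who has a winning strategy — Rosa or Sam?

Rosa wins.

Label each position W (a win for the player to move) or L (a loss). A position with no legal move is L; any other position is W exactly when some move reaches an L, and L when every move reaches a W.
n=0: no move → L
n=1: no move → L
n=2: →1(L), so W
n=3: →2(W) only, which is W, so L
n=4: →3(L), so W
n=5: →4(W) only, which is W, so L
n=6: →3(L), so W
n=7: →6(W) only, which is W, so L
n=8: →7(L), so W
n=9: →6(W), 8(W) — all W, so L
n=10: →5(L), so W
n=11: →10(W) only, which is W, so L
n=12: →9(L), so W
n=13: →12(W) only, which is W, so L
n=14: →7(L), so W
From 14 Rosa can move to 7, reaching an L position.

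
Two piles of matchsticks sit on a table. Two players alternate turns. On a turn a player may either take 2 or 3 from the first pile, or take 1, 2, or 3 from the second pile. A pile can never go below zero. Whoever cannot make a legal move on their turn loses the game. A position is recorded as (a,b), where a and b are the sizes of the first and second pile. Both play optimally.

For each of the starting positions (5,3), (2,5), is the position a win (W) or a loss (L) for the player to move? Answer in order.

Work bottom-up. With no move the player to move loses. Otherwise the position is W if at least one move leads to an L position for the opponent, and L if every move leads to a W.
No move ever increases a pile, so every position that can arise here has a ≤ 5 and b ≤ 5; it is enough to label the cells with 0 ≤ a ≤ 5 and 0 ≤ b ≤ 5.
Every move lowers a or b (never raises either), so fill the grid row by row in increasing a, and left to right within a row: each cell's successors are then already labelled.
      b=0  b=1  b=2  b=3  b=4  b=5
a=0:    L    W    W    W    L    W
a=1:    L    W    W    W    L    W
a=2:    W    L    W    W    W    L
a=3:    W    L    W    W    W    L
a=4:    W    W    L    W    W    W
a=5:    L    W    W    W    L    W
Cells with no legal move (terminal, hence L): (0,0), (1,0).
The remaining L cells, each justified by listing all of its moves:
(0,4): →(0,3)(W), (0,2)(W), (0,1)(W) — all W, so L
(1,4): →(1,3)(W), (1,2)(W), (1,1)(W) — all W, so L
(2,1): →(0,1)(W), (2,0)(W) — all W, so L
(2,5): →(0,5)(W), (2,4)(W), (2,3)(W), (2,2)(W) — all W, so L
(3,1): →(1,1)(W), (0,1)(W), (3,0)(W) — all W, so L
(3,5): →(1,5)(W), (0,5)(W), (3,4)(W), (3,3)(W), (3,2)(W) — all W, so L
(4,2): →(2,2)(W), (1,2)(W), (4,1)(W), (4,0)(W) — all W, so L
(5,0): →(3,0)(W), (2,0)(W) — all W, so L
(5,4): →(3,4)(W), (2,4)(W), (5,3)(W), (5,2)(W), (5,1)(W) — all W, so L
Every other cell has at least one move into one of the L cells above, so it is W.
(5,3): the move to (5,0) reaches an L cell, so W
(2,5): one of the L cells justified above, so L

(5,3): W, (2,5): L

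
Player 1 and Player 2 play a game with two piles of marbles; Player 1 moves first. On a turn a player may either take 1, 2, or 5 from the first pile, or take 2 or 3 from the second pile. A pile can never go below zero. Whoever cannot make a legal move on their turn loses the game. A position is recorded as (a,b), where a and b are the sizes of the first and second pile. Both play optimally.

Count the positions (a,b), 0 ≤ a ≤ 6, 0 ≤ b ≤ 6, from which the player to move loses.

Use the standard recursion: the mover loses at a terminal position; elsewhere, the mover wins exactly when some move hands the opponent an L position.
Every move lowers a or b (never raises either), so fill the grid row by row in increasing a, and left to right within a row: each cell's successors are then already labelled.
      b=0  b=1  b=2  b=3  b=4  b=5  b=6
a=0:    L    L    W    W    W    L    L
a=1:    W    W    L    L    W    W    W
a=2:    W    W    W    W    L    W    W
a=3:    L    L    W    W    W    L    L
a=4:    W    W    L    L    W    W    W
a=5:    W    W    W    W    L    W    W
a=6:    L    L    W    W    W    L    L
Cells with no legal move (terminal, hence L): (0,0), (0,1).
The remaining L cells, each justified by listing all of its moves:
(0,5): moves to (0,3)(W), (0,2)(W); every one is W ⇒ L
(0,6): moves to (0,4)(W), (0,3)(W); every one is W ⇒ L
(1,2): moves to (0,2)(W), (1,0)(W); every one is W ⇒ L
(1,3): moves to (0,3)(W), (1,1)(W), (1,0)(W); every one is W ⇒ L
(2,4): moves to (1,4)(W), (0,4)(W), (2,2)(W), (2,1)(W); every one is W ⇒ L
(3,0): moves to (2,0)(W), (1,0)(W); every one is W ⇒ L
(3,1): moves to (2,1)(W), (1,1)(W); every one is W ⇒ L
(3,5): moves to (2,5)(W), (1,5)(W), (3,3)(W), (3,2)(W); every one is W ⇒ L
(3,6): moves to (2,6)(W), (1,6)(W), (3,4)(W), (3,3)(W); every one is W ⇒ L
(4,2): moves to (3,2)(W), (2,2)(W), (4,0)(W); every one is W ⇒ L
(4,3): moves to (3,3)(W), (2,3)(W), (4,1)(W), (4,0)(W); every one is W ⇒ L
(5,4): moves to (4,4)(W), (3,4)(W), (0,4)(W), (5,2)(W), (5,1)(W); every one is W ⇒ L
(6,0): moves to (5,0)(W), (4,0)(W), (1,0)(W); every one is W ⇒ L
(6,1): moves to (5,1)(W), (4,1)(W), (1,1)(W); every one is W ⇒ L
(6,5): moves to (5,5)(W), (4,5)(W), (1,5)(W), (6,3)(W), (6,2)(W); every one is W ⇒ L
(6,6): moves to (5,6)(W), (4,6)(W), (1,6)(W), (6,4)(W), (6,3)(W); every one is W ⇒ L
Every other cell has at least one move into one of the L cells above, so it is W.
L cells per row: a=0: 4, a=1: 2, a=2: 1, a=3: 4, a=4: 2, a=5: 1, a=6: 4; total 18.

18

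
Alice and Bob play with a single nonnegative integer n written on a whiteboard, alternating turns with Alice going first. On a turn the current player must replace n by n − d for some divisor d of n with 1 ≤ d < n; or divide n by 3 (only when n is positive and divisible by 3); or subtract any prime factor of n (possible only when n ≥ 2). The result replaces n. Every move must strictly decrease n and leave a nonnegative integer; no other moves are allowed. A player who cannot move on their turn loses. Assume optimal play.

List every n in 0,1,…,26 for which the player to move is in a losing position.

Compute win/loss labels from the base case upward. A position with no move is L. Any other position is W if it can reach an L in one move, else L.
n=0: no move → L
n=1: no move → L
n=2: reaches L-position 0 → W
n=3: reaches L-position 0 → W
n=4: only reaches 2(W), 3(W), all W → L
n=5: reaches L-position 0 → W
n=6: reaches L-position 4 → W
n=7: reaches L-position 0 → W
n=8: reaches L-position 4 → W
n=9: only reaches 3(W), 6(W), 8(W), all W → L
n=10: reaches L-position 9 → W
n=11: reaches L-position 0 → W
n=12: reaches L-position 4 → W
n=13: reaches L-position 0 → W
n=14: only reaches 7(W), 12(W), 13(W), all W → L
n=15: reaches L-position 14 → W
n=16: reaches L-position 14 → W
n=17: reaches L-position 0 → W
n=18: reaches L-position 9 → W
n=19: reaches L-position 0 → W
n=20: only reaches 10(W), 15(W), 16(W), 18(W), 19(W), all W → L
n=21: reaches L-position 14 → W
n=22: reaches L-position 20 → W
n=23: reaches L-position 0 → W
n=24: reaches L-position 20 → W
n=25: reaches L-position 20 → W
n=26: only reaches 13(W), 24(W), 25(W), all W → L
Reading off the rows marked L gives the requested list; there are 7 such values of n.

0, 1, 4, 9, 14, 20, 26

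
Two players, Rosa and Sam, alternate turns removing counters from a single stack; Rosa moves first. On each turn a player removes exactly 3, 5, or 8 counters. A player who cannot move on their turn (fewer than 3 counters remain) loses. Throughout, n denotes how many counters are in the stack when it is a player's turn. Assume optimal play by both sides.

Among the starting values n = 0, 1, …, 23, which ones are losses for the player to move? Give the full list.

Use the standard recursion: the mover loses at a terminal position; elsewhere, the mover wins exactly when some move hands the opponent an L position.
n=0: no move → L
n=1: no move → L
n=2: no move → L
n=3: reaches L-position 0 → W
n=4: reaches L-position 1 → W
n=5: reaches L-position 2 → W
n=6: reaches L-position 1 → W
n=7: reaches L-position 2 → W
n=8: reaches L-position 0 → W
n=9: reaches L-position 1 → W
n=10: reaches L-position 2 → W
n=11: only reaches 8(W), 6(W), 3(W), all W → L
n=12: only reaches 9(W), 7(W), 4(W), all W → L
n=13: only reaches 10(W), 8(W), 5(W), all W → L
n=14: reaches L-position 11 → W
n=15: reaches L-position 12 → W
n=16: reaches L-position 13 → W
n=17: reaches L-position 12 → W
n=18: reaches L-position 13 → W
n=19: reaches L-position 11 → W
n=20: reaches L-position 12 → W
n=21: reaches L-position 13 → W
n=22: only reaches 19(W), 17(W), 14(W), all W → L
n=23: only reaches 20(W), 18(W), 15(W), all W → L
The losing starting values of n are exactly the entries labelled L in this table (8 of them).

0, 1, 2, 11, 12, 13, 22, 23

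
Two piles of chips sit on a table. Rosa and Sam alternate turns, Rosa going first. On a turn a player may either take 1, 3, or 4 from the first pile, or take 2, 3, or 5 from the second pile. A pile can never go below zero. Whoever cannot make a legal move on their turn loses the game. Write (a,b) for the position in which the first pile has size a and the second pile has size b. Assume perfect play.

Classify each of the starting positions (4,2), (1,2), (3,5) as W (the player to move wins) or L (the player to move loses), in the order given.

Classify positions by backward induction: terminal positions (no move available) are L. From any other position, the mover wins iff some move reaches an L.
No move ever increases a pile, so every position that can arise here has a ≤ 4 and b ≤ 5; it is enough to label the cells with 0 ≤ a ≤ 4 and 0 ≤ b ≤ 5.
Every move lowers a or b (never raises either), so fill the grid row by row in increasing a, and left to right within a row: each cell's successors are then already labelled.
      b=0  b=1  b=2  b=3  b=4  b=5
a=0:    L    L    W    W    W    W
a=1:    W    W    L    L    W    W
a=2:    L    L    W    W    W    W
a=3:    W    W    L    L    W    W
a=4:    W    W    W    W    L    L
Cells with no legal move (terminal, hence L): (0,0), (0,1).
The remaining L cells, each justified by listing all of its moves:
(1,2): only reaches (0,2)(W), (1,0)(W), all W → L
(1,3): only reaches (0,3)(W), (1,1)(W), (1,0)(W), all W → L
(2,0): only reaches (1,0)(W), which is W → L
(2,1): only reaches (1,1)(W), which is W → L
(3,2): only reaches (2,2)(W), (0,2)(W), (3,0)(W), all W → L
(3,3): only reaches (2,3)(W), (0,3)(W), (3,1)(W), (3,0)(W), all W → L
(4,4): only reaches (3,4)(W), (1,4)(W), (0,4)(W), (4,2)(W), (4,1)(W), all W → L
(4,5): only reaches (3,5)(W), (1,5)(W), (0,5)(W), (4,3)(W), (4,2)(W), (4,0)(W), all W → L
Every other cell has at least one move into one of the L cells above, so it is W.
(4,2): the move to (3,2) reaches an L cell, so W
(1,2): one of the L cells justified above, so L
(3,5): the move to (3,3) reaches an L cell, so W

(4,2): W, (1,2): L, (3,5): W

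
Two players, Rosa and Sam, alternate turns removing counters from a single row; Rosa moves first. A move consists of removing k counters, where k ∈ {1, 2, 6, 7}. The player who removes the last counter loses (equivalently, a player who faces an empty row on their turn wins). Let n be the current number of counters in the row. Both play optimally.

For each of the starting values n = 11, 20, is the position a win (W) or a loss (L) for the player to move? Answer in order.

11: W, 20: L

Compute win/loss labels from the base case upward. A position with no move is W. Any other position is W if it can reach an L in one move, else L.
n=0: no move; the opponent has just taken the last counter and therefore loses → W
n=1: L (sole option 0(W) is W)
n=2: W (go to 1, an L position)
n=3: W (go to 1, an L position)
n=4: L (options 3(W), 2(W) are all W)
n=5: W (go to 4, an L position)
n=6: W (go to 4, an L position)
n=7: W (go to 1, an L position)
n=8: W (go to 1, an L position)
n=9: L (options 8(W), 7(W), 3(W), 2(W) are all W)
n=10: W (go to 9, an L position)
n=11: W (go to 9, an L position)
n=12: L (options 11(W), 10(W), 6(W), 5(W) are all W)
n=13: W (go to 12, an L position)
n=14: W (go to 12, an L position)
n=15: W (go to 9, an L position)
n=16: W (go to 9, an L position)
n=17: L (options 16(W), 15(W), 11(W), 10(W) are all W)
n=18: W (go to 17, an L position)
n=19: W (go to 17, an L position)
n=20: L (options 19(W), 18(W), 14(W), 13(W) are all W)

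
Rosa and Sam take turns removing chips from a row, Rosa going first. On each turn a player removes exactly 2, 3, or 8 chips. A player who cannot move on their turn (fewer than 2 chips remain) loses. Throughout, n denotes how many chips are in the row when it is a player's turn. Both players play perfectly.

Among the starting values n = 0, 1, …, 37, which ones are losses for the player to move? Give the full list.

0, 1, 5, 6, 10, 11, 15, 16, 20, 21, 25, 26, 30, 31, 35, 36

Compute win/loss labels from the base case upward. A position with no move is L. Any other position is W if it can reach an L in one move, else L.
n=0: no move → L
n=1: no move → L
n=2: can move to 0, which is L ⇒ W
n=3: can move to 1, which is L ⇒ W
n=4: can move to 1, which is L ⇒ W
n=5: moves to 3(W), 2(W); every one is W ⇒ L
n=6: moves to 4(W), 3(W); every one is W ⇒ L
n=7: can move to 5, which is L ⇒ W
n=8: can move to 6, which is L ⇒ W
n=9: can move to 6, which is L ⇒ W
n=10: moves to 8(W), 7(W), 2(W); every one is W ⇒ L
n=11: moves to 9(W), 8(W), 3(W); every one is W ⇒ L
n=12: can move to 10, which is L ⇒ W
n=13: can move to 11, which is L ⇒ W
n=14: can move to 11, which is L ⇒ W
n=15: moves to 13(W), 12(W), 7(W); every one is W ⇒ L
n=16: moves to 14(W), 13(W), 8(W); every one is W ⇒ L
n=17: can move to 15, which is L ⇒ W
n=18: can move to 16, which is L ⇒ W
n=19: can move to 16, which is L ⇒ W
n=20: moves to 18(W), 17(W), 12(W); every one is W ⇒ L
n=21: moves to 19(W), 18(W), 13(W); every one is W ⇒ L
n=22: can move to 20, which is L ⇒ W
n=23: can move to 21, which is L ⇒ W
n=24: can move to 21, which is L ⇒ W
n=25: moves to 23(W), 22(W), 17(W); every one is W ⇒ L
n=26: moves to 24(W), 23(W), 18(W); every one is W ⇒ L
n=27: can move to 25, which is L ⇒ W
n=28: can move to 26, which is L ⇒ W
n=29: can move to 26, which is L ⇒ W
n=30: moves to 28(W), 27(W), 22(W); every one is W ⇒ L
n=31: moves to 29(W), 28(W), 23(W); every one is W ⇒ L
n=32: can move to 30, which is L ⇒ W
n=33: can move to 31, which is L ⇒ W
n=34: can move to 31, which is L ⇒ W
n=35: moves to 33(W), 32(W), 27(W); every one is W ⇒ L
n=36: moves to 34(W), 33(W), 28(W); every one is W ⇒ L
n=37: can move to 35, which is L ⇒ W
The losing starting values of n are exactly the entries labelled L in this table (16 of them).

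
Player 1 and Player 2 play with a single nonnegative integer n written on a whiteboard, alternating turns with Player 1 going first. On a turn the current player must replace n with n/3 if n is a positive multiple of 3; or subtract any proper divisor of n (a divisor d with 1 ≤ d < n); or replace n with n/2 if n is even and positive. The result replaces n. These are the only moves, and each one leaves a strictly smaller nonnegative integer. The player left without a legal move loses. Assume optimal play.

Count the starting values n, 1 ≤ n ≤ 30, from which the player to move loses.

12

Compute win/loss labels from the base case upward. A position with no move is L. Any other position is W if it can reach an L in one move, else L.
n=0: no move → L
n=1: no move → L
n=2: reaches L-position 1 → W
n=3: reaches L-position 1 → W
n=4: only reaches 2(W), 3(W), all W → L
n=5: reaches L-position 4 → W
n=6: reaches L-position 4 → W
n=7: only reaches 6(W), which is W → L
n=8: reaches L-position 4 → W
n=9: only reaches 3(W), 6(W), 8(W), all W → L
n=10: reaches L-position 9 → W
n=11: only reaches 10(W), which is W → L
n=12: reaches L-position 4 → W
n=13: only reaches 12(W), which is W → L
n=14: reaches L-position 7 → W
n=15: only reaches 5(W), 10(W), 12(W), 14(W), all W → L
n=16: reaches L-position 15 → W
n=17: only reaches 16(W), which is W → L
n=18: reaches L-position 9 → W
n=19: only reaches 18(W), which is W → L
n=20: reaches L-position 15 → W
n=21: reaches L-position 7 → W
n=22: reaches L-position 11 → W
n=23: only reaches 22(W), which is W → L
n=24: reaches L-position 23 → W
n=25: only reaches 20(W), 24(W), all W → L
n=26: reaches L-position 13 → W
n=27: reaches L-position 9 → W
n=28: only reaches 14(W), 21(W), 24(W), 26(W), 27(W), all W → L
n=29: reaches L-position 28 → W
n=30: reaches L-position 15 → W
L entries with 1 ≤ n ≤ 30 (n=0 is outside the asked range and is not counted): n = 1, 4, 7, 9, 11, 13, 15, 17, 19, 23, 25, 28; that makes 12.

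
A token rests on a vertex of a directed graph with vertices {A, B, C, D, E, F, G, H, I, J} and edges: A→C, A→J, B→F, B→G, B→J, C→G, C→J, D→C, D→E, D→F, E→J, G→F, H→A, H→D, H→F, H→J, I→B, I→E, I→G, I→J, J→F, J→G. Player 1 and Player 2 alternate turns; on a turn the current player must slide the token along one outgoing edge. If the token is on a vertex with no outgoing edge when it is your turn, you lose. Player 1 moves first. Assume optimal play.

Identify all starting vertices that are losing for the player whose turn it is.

C, E, F

Build the W/L table. Terminal = L. A non-terminal position is W if it has a move to some L; otherwise it is L.
Every edge goes from a vertex to one that appears earlier in the order F, G, J, B, E, C, A, D, I, H, so processing vertices in that order labels each vertex after all of its successors.
F: no outgoing edge → L
G: →F(L), so W
J: →F(L), so W
B: →F(L), so W
E: →J(W) only, which is W, so L
C: →J(W), G(W) — all W, so L
A: →C(L), so W
D: →C(L), so W
I: →E(L), so W
H: →F(L), so W
Reading off the rows marked L gives the requested list; there are 3 such vertices.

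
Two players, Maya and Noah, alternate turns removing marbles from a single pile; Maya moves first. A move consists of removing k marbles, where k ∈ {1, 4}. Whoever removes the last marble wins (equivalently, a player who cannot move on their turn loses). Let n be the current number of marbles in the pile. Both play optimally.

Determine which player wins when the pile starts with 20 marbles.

Work bottom-up. With no move the player to move loses. Otherwise the position is W if at least one move leads to an L position for the opponent, and L if every move leads to a W.
n=0: no move → L
n=1: W (go to 0, an L position)
n=2: L (sole option 1(W) is W)
n=3: W (go to 2, an L position)
n=4: W (go to 0, an L position)
n=5: L (options 4(W), 1(W) are all W)
n=6: W (go to 5, an L position)
n=7: L (options 6(W), 3(W) are all W)
n=8: W (go to 7, an L position)
n=9: W (go to 5, an L position)
n=10: L (options 9(W), 6(W) are all W)
n=11: W (go to 10, an L position)
n=12: L (options 11(W), 8(W) are all W)
n=13: W (go to 12, an L position)
n=14: W (go to 10, an L position)
n=15: L (options 14(W), 11(W) are all W)
n=16: W (go to 15, an L position)
n=17: L (options 16(W), 13(W) are all W)
n=18: W (go to 17, an L position)
n=19: W (go to 15, an L position)
n=20: L (options 19(W), 16(W) are all W)
The starting position 20 is L: whatever Maya does, the opponent receives a W position.

Noah wins.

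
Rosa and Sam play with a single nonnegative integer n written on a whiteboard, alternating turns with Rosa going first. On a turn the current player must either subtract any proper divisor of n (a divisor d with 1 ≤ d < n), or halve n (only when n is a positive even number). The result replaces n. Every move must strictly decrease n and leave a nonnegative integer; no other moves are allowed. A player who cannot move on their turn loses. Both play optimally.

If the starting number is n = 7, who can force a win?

Sam wins.

Build the W/L table. Terminal = L. A non-terminal position is W if it has a move to some L; otherwise it is L.
n=0: no move → L
n=1: no move → L
n=2: W (go to 1, an L position)
n=3: L (sole option 2(W) is W)
n=4: W (go to 3, an L position)
n=5: L (sole option 4(W) is W)
n=6: W (go to 3, an L position)
n=7: L (sole option 6(W) is W)
Every move from 7 reaches a W position, so the mover loses.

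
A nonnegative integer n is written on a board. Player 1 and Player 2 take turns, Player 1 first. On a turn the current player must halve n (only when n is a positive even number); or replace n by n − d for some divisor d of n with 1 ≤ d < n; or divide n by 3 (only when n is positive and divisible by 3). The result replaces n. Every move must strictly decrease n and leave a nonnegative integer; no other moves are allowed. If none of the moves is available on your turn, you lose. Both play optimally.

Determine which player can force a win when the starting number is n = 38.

Player 1 wins.

Classify positions by backward induction: terminal positions (no move available) are L. From any other position, the mover wins iff some move reaches an L.
n=0: no move → L
n=1: no move → L
n=2: reaches L-position 1 → W
n=3: reaches L-position 1 → W
n=4: only reaches 2(W), 3(W), all W → L
n=5: reaches L-position 4 → W
n=6: reaches L-position 4 → W
n=7: only reaches 6(W), which is W → L
n=8: reaches L-position 4 → W
n=9: only reaches 3(W), 6(W), 8(W), all W → L
n=10: reaches L-position 9 → W
n=11: only reaches 10(W), which is W → L
n=12: reaches L-position 4 → W
n=13: only reaches 12(W), which is W → L
n=14: reaches L-position 7 → W
n=15: only reaches 5(W), 10(W), 12(W), 14(W), all W → L
n=16: reaches L-position 15 → W
n=17: only reaches 16(W), which is W → L
n=18: reaches L-position 9 → W
n=19: only reaches 18(W), which is W → L
n=20: reaches L-position 15 → W
n=21: reaches L-position 7 → W
n=22: reaches L-position 11 → W
n=23: only reaches 22(W), which is W → L
n=24: reaches L-position 23 → W
n=25: only reaches 20(W), 24(W), all W → L
n=26: reaches L-position 13 → W
n=27: reaches L-position 9 → W
n=28: only reaches 14(W), 21(W), 24(W), 26(W), 27(W), all W → L
n=29: reaches L-position 28 → W
n=30: reaches L-position 15 → W
n=31: only reaches 30(W), which is W → L
n=32: reaches L-position 28 → W
n=33: reaches L-position 11 → W
n=34: reaches L-position 17 → W
n=35: reaches L-position 28 → W
n=36: only reaches 12(W), 18(W), 24(W), 27(W), 30(W), 32(W), 33(W), 34(W), 35(W), all W → L
n=37: reaches L-position 36 → W
n=38: reaches L-position 19 → W
From 38 Player 1 can move to 19, reaching an L position.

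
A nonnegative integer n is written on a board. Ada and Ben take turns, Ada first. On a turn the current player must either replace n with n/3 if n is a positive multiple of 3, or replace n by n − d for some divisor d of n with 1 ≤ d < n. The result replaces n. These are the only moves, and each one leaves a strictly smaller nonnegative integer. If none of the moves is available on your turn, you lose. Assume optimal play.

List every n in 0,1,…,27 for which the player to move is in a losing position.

0, 1, 4, 7, 9, 11, 13, 15, 17, 19, 23, 25

Build the W/L table. Terminal = L. A non-terminal position is W if it has a move to some L; otherwise it is L.
n=0: no move → L
n=1: no move → L
n=2: reaches L-position 1 → W
n=3: reaches L-position 1 → W
n=4: only reaches 2(W), 3(W), all W → L
n=5: reaches L-position 4 → W
n=6: reaches L-position 4 → W
n=7: only reaches 6(W), which is W → L
n=8: reaches L-position 4 → W
n=9: only reaches 3(W), 6(W), 8(W), all W → L
n=10: reaches L-position 9 → W
n=11: only reaches 10(W), which is W → L
n=12: reaches L-position 4 → W
n=13: only reaches 12(W), which is W → L
n=14: reaches L-position 7 → W
n=15: only reaches 5(W), 10(W), 12(W), 14(W), all W → L
n=16: reaches L-position 15 → W
n=17: only reaches 16(W), which is W → L
n=18: reaches L-position 9 → W
n=19: only reaches 18(W), which is W → L
n=20: reaches L-position 15 → W
n=21: reaches L-position 7 → W
n=22: reaches L-position 11 → W
n=23: only reaches 22(W), which is W → L
n=24: reaches L-position 23 → W
n=25: only reaches 20(W), 24(W), all W → L
n=26: reaches L-position 13 → W
n=27: reaches L-position 9 → W
Reading off the rows marked L gives the requested list; there are 12 such values of n.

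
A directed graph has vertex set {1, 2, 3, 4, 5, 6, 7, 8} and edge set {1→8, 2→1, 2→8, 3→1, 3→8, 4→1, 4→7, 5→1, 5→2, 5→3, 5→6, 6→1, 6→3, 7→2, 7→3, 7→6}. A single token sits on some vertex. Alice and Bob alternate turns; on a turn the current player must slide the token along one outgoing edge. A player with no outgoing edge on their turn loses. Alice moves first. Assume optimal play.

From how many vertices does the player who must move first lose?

Classify positions by backward induction: terminal positions (no move available) are L. From any other position, the mover wins iff some move reaches an L.
Every edge goes from a vertex to one that appears earlier in the order 8, 1, 3, 2, 6, 5, 7, 4, so processing vertices in that order labels each vertex after all of its successors.
8: no outgoing edge → L
1: W (go to 8, an L position)
3: W (go to 8, an L position)
2: W (go to 8, an L position)
6: L (options 3(W), 1(W) are all W)
5: W (go to 6, an L position)
7: W (go to 6, an L position)
4: L (options 7(W), 1(W) are all W)
The L vertices are 4, 6, 8; that is 3 in all.

3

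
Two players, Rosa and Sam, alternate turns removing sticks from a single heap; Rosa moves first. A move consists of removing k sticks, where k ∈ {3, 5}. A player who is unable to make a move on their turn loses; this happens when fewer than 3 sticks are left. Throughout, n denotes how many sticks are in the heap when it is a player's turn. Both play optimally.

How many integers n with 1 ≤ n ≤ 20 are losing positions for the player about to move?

Use the standard recursion: the mover loses at a terminal position; elsewhere, the mover wins exactly when some move hands the opponent an L position.
n=0: no move → L
n=1: no move → L
n=2: no move → L
n=3: W (go to 0, an L position)
n=4: W (go to 1, an L position)
n=5: W (go to 2, an L position)
n=6: W (go to 1, an L position)
n=7: W (go to 2, an L position)
n=8: L (options 5(W), 3(W) are all W)
n=9: L (options 6(W), 4(W) are all W)
n=10: L (options 7(W), 5(W) are all W)
n=11: W (go to 8, an L position)
n=12: W (go to 9, an L position)
n=13: W (go to 10, an L position)
n=14: W (go to 9, an L position)
n=15: W (go to 10, an L position)
n=16: L (options 13(W), 11(W) are all W)
n=17: L (options 14(W), 12(W) are all W)
n=18: L (options 15(W), 13(W) are all W)
n=19: W (go to 16, an L position)
n=20: W (go to 17, an L position)
L entries with 1 ≤ n ≤ 20 (n=0 is outside the asked range and is not counted): n = 1, 2, 8, 9, 10, 16, 17, 18; that makes 8.

8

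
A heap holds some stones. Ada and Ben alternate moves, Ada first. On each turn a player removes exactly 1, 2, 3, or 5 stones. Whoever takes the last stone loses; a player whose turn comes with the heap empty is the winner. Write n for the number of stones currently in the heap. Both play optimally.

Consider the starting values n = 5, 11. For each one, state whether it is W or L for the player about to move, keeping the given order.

Classify positions by backward induction: terminal positions (no move available) are W. From any other position, the mover wins iff some move reaches an L.
n=0: no move; the opponent has just taken the last stone and therefore loses → W
n=1: only reaches 0(W), which is W → L
n=2: reaches L-position 1 → W
n=3: reaches L-position 1 → W
n=4: reaches L-position 1 → W
n=5: only reaches 4(W), 3(W), 2(W), 0(W), all W → L
n=6: reaches L-position 5 → W
n=7: reaches L-position 5 → W
n=8: reaches L-position 5 → W
n=9: only reaches 8(W), 7(W), 6(W), 4(W), all W → L
n=10: reaches L-position 9 → W
n=11: reaches L-position 9 → W

5: L, 11: W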